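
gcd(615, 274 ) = 1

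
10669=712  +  9957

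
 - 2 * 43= - 86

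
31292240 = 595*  52592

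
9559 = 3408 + 6151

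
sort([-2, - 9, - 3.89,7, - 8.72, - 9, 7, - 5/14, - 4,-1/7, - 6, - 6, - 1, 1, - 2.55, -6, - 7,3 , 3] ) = [ -9, - 9,  -  8.72,-7, - 6, - 6, - 6, - 4, - 3.89, - 2.55,-2,- 1 ,  -  5/14, - 1/7, 1,3, 3,7, 7] 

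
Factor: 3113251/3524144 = 2^(- 4)*13^( - 1) * 761^1*4091^1*16943^( - 1)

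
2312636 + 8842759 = 11155395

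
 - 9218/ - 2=4609/1= 4609.00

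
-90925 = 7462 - 98387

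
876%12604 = 876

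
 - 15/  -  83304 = 5/27768 = 0.00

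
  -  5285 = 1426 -6711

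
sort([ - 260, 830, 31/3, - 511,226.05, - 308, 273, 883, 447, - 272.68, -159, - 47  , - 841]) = [ -841,-511, - 308, - 272.68, - 260, - 159, - 47, 31/3, 226.05, 273 , 447, 830, 883]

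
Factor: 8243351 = 17^1 * 97^1*4999^1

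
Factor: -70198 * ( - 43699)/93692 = 2^( - 1) * 59^( - 1)*89^1*397^( - 1 ) * 491^1*35099^1 = 1533791201/46846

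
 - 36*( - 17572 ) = 632592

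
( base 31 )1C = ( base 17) 29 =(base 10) 43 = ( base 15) 2D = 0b101011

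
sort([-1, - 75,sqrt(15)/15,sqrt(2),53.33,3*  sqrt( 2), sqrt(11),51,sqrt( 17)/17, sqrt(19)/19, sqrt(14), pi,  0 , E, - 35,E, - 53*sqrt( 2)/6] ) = [  -  75, - 35, - 53*sqrt (2)/6, - 1,0,sqrt(19 )/19, sqrt(17 ) /17,sqrt(15) /15,  sqrt (2),E,E,pi, sqrt( 11),sqrt( 14), 3*sqrt(2 ),51,53.33 ]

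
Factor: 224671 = 199^1*1129^1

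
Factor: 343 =7^3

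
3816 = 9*424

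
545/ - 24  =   - 23  +  7/24=-22.71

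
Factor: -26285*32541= - 855340185 = -3^1*5^1*7^1*751^1*10847^1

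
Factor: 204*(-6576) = -2^6 * 3^2 * 17^1*137^1 = - 1341504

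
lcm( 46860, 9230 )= 609180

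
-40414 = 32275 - 72689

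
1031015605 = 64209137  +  966806468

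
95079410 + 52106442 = 147185852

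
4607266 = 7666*601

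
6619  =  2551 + 4068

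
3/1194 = 1/398 = 0.00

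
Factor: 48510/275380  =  2^(  -  1)*3^2*11^1*281^(-1) = 99/562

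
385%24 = 1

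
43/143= 43/143 = 0.30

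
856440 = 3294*260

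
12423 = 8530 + 3893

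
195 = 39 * 5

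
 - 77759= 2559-80318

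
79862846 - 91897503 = -12034657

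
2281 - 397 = 1884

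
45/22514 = 45/22514 = 0.00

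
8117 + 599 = 8716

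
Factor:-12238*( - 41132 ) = 2^3*7^1*13^1*29^1*113^1*211^1 = 503373416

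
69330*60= 4159800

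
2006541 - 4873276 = -2866735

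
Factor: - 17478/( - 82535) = 2^1*3^2*5^( - 1 )*17^( - 1) =18/85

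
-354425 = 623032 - 977457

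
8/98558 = 4/49279 = 0.00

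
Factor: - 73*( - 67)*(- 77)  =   - 376607 = - 7^1*11^1* 67^1*73^1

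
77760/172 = 19440/43 = 452.09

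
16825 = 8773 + 8052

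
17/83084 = 17/83084 = 0.00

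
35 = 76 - 41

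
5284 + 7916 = 13200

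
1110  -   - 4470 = 5580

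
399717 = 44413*9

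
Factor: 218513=218513^1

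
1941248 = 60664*32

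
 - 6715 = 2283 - 8998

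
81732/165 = 27244/55= 495.35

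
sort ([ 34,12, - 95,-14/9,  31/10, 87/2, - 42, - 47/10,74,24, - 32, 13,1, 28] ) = [ - 95, - 42, - 32, - 47/10, -14/9,1 , 31/10,12,13,24  ,  28, 34,87/2, 74] 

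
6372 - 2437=3935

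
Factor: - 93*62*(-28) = 161448 = 2^3 * 3^1 * 7^1* 31^2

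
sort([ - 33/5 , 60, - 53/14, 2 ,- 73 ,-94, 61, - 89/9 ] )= [ - 94, - 73, -89/9, - 33/5, - 53/14,2, 60, 61]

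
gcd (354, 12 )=6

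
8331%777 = 561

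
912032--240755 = 1152787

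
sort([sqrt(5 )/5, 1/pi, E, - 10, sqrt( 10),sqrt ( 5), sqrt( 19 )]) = [ - 10,  1/pi,sqrt(5)/5,sqrt( 5),E, sqrt ( 10),  sqrt ( 19)]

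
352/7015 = 352/7015  =  0.05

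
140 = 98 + 42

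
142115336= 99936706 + 42178630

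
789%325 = 139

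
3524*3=10572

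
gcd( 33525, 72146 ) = 1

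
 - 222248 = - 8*27781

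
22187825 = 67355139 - 45167314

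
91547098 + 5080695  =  96627793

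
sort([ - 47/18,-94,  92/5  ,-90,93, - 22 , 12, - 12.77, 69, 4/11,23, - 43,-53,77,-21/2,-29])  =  [ - 94, - 90, - 53 ,-43, - 29,-22, - 12.77, - 21/2,- 47/18,4/11, 12,92/5,23,69,  77, 93]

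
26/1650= 13/825=0.02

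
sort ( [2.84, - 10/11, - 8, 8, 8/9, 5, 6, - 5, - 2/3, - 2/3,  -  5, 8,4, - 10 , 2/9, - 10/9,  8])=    [-10,-8, - 5 , - 5,-10/9, - 10/11, - 2/3, - 2/3, 2/9,8/9, 2.84, 4, 5, 6, 8, 8,  8 ]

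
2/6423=2/6423=   0.00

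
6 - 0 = 6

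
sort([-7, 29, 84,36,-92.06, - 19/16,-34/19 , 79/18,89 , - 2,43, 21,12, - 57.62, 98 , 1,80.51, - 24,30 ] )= [-92.06, - 57.62 , - 24,-7,- 2, - 34/19,- 19/16, 1, 79/18,  12 , 21, 29, 30 , 36,43,80.51, 84,89, 98 ]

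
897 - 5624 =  - 4727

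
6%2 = 0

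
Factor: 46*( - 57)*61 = - 159942 = -2^1* 3^1*19^1*23^1*61^1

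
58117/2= 29058 + 1/2 = 29058.50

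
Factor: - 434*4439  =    -  1926526=-2^1 * 7^1 * 23^1*31^1*193^1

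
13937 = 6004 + 7933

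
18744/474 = 39 + 43/79 = 39.54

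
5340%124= 8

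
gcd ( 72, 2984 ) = 8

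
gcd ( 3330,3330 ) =3330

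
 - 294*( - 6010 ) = 1766940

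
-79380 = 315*( - 252 ) 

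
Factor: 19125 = 3^2*5^3 * 17^1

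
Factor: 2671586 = 2^1*659^1*2027^1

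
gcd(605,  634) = 1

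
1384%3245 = 1384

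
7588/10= 3794/5 = 758.80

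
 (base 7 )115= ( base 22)2h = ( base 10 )61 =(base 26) 29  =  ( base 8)75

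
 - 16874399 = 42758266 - 59632665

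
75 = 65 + 10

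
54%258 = 54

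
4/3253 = 4/3253 = 0.00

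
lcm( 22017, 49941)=2047581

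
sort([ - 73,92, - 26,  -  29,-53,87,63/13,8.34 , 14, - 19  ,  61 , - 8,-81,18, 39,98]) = [- 81, - 73,  -  53, - 29, - 26, - 19, - 8,63/13, 8.34, 14,18,39,  61,87, 92, 98]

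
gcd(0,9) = 9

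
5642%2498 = 646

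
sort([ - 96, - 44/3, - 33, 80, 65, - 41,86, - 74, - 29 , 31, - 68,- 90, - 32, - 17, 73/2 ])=[ - 96, - 90, - 74, - 68, - 41, - 33, - 32, -29,- 17, - 44/3,  31, 73/2,65, 80,86]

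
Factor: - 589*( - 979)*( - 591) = - 340788921 =-3^1*11^1*19^1*31^1*89^1*197^1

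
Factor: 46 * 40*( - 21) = -2^4*3^1* 5^1*7^1 * 23^1 = - 38640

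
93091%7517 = 2887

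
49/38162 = 49/38162 = 0.00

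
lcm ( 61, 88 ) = 5368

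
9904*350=3466400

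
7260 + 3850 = 11110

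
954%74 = 66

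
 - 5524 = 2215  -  7739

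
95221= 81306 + 13915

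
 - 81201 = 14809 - 96010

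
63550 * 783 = 49759650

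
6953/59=117+50/59 = 117.85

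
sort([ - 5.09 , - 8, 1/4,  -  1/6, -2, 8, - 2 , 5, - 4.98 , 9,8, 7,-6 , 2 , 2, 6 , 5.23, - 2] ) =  [ - 8, - 6, - 5.09, - 4.98, - 2,  -  2, - 2, - 1/6,1/4, 2,2,  5,5.23,6, 7,8 , 8,9]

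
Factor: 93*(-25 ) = -3^1*5^2*31^1 =- 2325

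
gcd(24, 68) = 4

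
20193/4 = 5048+1/4 = 5048.25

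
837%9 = 0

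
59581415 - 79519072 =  - 19937657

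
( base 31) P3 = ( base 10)778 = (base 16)30A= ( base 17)2bd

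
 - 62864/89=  - 62864/89= - 706.34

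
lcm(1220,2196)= 10980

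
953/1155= 953/1155= 0.83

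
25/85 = 5/17=0.29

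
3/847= 3/847 = 0.00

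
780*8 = 6240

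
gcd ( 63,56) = 7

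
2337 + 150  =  2487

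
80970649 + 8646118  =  89616767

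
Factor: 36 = 2^2*3^2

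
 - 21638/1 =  - 21638= - 21638.00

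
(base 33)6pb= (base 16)1cca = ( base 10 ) 7370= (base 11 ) 55A0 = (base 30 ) 85K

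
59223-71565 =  - 12342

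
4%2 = 0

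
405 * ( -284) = - 115020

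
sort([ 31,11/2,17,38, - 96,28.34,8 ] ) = [- 96, 11/2,8, 17,28.34,31,38]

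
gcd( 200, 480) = 40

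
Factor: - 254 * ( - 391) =99314 = 2^1*17^1*23^1*127^1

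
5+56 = 61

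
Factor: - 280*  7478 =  - 2^4*5^1*7^1 * 3739^1 = - 2093840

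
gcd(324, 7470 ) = 18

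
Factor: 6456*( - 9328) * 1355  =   - 2^7*3^1*5^1*11^1*53^1*269^1*271^1= -81600224640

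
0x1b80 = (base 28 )8RC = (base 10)7040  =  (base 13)3287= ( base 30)7OK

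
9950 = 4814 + 5136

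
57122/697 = 57122/697 = 81.95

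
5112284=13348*383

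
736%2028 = 736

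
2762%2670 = 92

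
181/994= 181/994 = 0.18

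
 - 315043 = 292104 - 607147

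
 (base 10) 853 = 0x355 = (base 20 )22d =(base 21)1jd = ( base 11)706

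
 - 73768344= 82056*( - 899) 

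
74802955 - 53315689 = 21487266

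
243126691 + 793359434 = 1036486125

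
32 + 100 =132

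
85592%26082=7346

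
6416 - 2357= 4059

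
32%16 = 0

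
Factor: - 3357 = -3^2* 373^1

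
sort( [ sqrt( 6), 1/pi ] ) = [ 1/pi, sqrt( 6 )]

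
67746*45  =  3048570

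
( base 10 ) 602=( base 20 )1a2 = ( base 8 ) 1132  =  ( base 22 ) 158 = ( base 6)2442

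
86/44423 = 86/44423 = 0.00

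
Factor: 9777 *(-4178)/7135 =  - 2^1*3^1*5^ (-1 ) * 1427^( - 1) * 2089^1*3259^1 = - 40848306/7135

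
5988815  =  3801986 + 2186829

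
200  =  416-216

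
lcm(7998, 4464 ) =191952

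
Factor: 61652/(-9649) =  - 2^2*9649^(  -  1)*15413^1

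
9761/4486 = 9761/4486 = 2.18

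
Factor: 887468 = 2^2 * 17^1* 31^1 * 421^1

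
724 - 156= 568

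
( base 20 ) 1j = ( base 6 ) 103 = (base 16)27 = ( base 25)1E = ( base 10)39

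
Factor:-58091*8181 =-475242471 =- 3^4*11^1*101^1*5281^1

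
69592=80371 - 10779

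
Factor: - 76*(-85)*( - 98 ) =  - 633080 = - 2^3*5^1*7^2*17^1*19^1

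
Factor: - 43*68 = - 2924 = - 2^2*17^1*43^1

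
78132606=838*93237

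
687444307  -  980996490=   -  293552183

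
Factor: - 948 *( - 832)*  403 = 317860608 = 2^8*3^1 * 13^2*31^1 * 79^1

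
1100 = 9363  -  8263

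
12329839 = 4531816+7798023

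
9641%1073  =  1057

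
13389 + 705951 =719340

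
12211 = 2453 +9758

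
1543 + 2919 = 4462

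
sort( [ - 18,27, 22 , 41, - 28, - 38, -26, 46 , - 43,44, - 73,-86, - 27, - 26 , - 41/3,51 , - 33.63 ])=[ - 86, -73, - 43, - 38, - 33.63, - 28,  -  27, - 26, - 26, - 18,-41/3, 22, 27,41,44,46,51]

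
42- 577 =-535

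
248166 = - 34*(- 7299 ) 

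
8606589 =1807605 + 6798984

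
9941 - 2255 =7686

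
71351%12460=9051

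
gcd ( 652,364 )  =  4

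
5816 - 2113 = 3703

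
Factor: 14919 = 3^1*4973^1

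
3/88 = 3/88=0.03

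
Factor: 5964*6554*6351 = 248248243656=2^3 * 3^2 * 7^1*29^2*71^1*73^1*113^1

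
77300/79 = 978 + 38/79 = 978.48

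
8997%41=18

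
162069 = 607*267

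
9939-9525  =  414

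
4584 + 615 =5199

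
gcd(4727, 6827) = 1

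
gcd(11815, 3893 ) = 17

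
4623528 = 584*7917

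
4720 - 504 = 4216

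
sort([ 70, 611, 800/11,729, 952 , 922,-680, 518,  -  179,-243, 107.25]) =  [- 680, - 243,-179, 70, 800/11, 107.25, 518, 611, 729, 922, 952] 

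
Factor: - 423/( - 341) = 3^2*11^(  -  1)*31^( - 1 )* 47^1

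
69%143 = 69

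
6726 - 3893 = 2833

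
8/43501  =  8/43501  =  0.00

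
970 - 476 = 494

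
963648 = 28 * 34416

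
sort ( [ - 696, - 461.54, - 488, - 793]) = [ - 793 , - 696, - 488,-461.54 ] 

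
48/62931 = 16/20977 = 0.00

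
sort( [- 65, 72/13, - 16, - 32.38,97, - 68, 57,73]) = [  -  68, - 65, - 32.38, - 16, 72/13, 57, 73,  97]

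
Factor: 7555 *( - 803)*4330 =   -  26268659450= - 2^1*5^2*11^1*73^1*433^1*1511^1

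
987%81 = 15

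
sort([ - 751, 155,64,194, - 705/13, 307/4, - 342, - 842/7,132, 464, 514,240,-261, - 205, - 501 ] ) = [ - 751,-501, - 342, - 261,- 205, - 842/7, - 705/13, 64, 307/4, 132, 155, 194,240,464, 514 ]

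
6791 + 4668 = 11459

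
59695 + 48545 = 108240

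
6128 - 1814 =4314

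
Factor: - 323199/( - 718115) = 3^2*5^( - 1)*31^( - 1)*41^ ( -1 )*113^(  -  1 ) * 35911^1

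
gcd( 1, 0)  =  1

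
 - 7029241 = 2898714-9927955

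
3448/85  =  3448/85 =40.56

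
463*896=414848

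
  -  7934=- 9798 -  - 1864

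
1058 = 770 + 288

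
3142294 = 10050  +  3132244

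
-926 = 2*( - 463)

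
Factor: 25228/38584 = 2^( - 1)*13^( - 1)*17^1 = 17/26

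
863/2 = 863/2 = 431.50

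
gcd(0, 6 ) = 6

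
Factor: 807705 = 3^3*5^1*31^1*193^1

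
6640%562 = 458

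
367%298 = 69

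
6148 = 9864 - 3716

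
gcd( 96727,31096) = 1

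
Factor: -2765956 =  - 2^2*691489^1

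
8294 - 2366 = 5928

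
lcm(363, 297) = 3267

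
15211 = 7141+8070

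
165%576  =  165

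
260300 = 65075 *4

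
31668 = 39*812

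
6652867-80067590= - 73414723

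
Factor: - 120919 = - 120919^1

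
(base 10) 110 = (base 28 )3Q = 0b1101110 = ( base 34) 38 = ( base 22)50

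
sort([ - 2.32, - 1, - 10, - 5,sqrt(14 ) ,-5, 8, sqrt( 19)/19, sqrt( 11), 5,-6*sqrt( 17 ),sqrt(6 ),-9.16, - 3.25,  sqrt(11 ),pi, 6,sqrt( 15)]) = [ - 6*sqrt(17), - 10,-9.16 , - 5, - 5, - 3.25, - 2.32,-1,sqrt( 19)/19, sqrt(6 ),pi,sqrt(11), sqrt (11 ), sqrt( 14 ), sqrt(15), 5, 6,8] 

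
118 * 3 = 354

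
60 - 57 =3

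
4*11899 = 47596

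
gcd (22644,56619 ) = 9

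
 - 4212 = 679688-683900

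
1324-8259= - 6935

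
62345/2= 62345/2  =  31172.50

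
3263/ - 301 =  - 11+48/301 =-10.84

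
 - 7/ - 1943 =7/1943 = 0.00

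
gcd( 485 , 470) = 5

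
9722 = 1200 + 8522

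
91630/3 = 91630/3 = 30543.33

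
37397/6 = 6232 + 5/6 = 6232.83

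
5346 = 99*54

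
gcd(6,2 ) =2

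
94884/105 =903 + 23/35 = 903.66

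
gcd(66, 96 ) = 6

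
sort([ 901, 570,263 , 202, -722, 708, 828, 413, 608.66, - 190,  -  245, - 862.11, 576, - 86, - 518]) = [ - 862.11, - 722, - 518, - 245,- 190,  -  86, 202, 263,413,570, 576,  608.66,708, 828, 901] 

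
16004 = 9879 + 6125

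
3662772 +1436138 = 5098910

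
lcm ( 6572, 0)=0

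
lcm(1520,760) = 1520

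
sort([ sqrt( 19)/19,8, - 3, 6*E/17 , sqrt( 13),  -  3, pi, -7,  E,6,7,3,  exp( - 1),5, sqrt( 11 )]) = [ - 7, - 3, - 3,  sqrt( 19)/19, exp( - 1), 6*E/17,E,3,pi , sqrt(  11), sqrt( 13),5,6,7,8] 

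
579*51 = 29529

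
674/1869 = 674/1869 = 0.36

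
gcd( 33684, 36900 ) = 12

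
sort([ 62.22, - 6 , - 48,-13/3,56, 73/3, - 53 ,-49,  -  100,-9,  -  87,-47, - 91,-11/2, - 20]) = [-100,-91, - 87, - 53, - 49,-48,-47,-20, - 9 , - 6 ,-11/2, -13/3,73/3, 56, 62.22 ] 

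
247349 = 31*7979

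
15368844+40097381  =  55466225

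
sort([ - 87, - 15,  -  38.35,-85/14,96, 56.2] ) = [-87,-38.35,-15, - 85/14, 56.2, 96] 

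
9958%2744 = 1726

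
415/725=83/145 = 0.57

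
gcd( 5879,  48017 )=1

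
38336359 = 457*83887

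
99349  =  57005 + 42344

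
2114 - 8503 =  - 6389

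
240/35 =6 +6/7=   6.86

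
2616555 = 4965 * 527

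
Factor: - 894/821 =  - 2^1*3^1*149^1*821^( - 1 )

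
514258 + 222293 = 736551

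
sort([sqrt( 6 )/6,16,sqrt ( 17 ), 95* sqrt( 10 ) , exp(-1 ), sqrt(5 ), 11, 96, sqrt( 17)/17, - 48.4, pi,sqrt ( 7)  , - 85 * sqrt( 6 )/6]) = [-48.4, -85*sqrt( 6 ) /6,  sqrt ( 17)/17,exp( - 1 ),sqrt(6)/6,sqrt( 5), sqrt( 7),pi, sqrt( 17 ), 11, 16 , 96, 95*sqrt( 10)]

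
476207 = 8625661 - 8149454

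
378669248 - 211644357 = 167024891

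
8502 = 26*327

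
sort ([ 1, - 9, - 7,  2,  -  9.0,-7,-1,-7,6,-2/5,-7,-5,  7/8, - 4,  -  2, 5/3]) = [  -  9, - 9.0, - 7, - 7,  -  7,-7, - 5, - 4,- 2, - 1,  -  2/5 , 7/8,1,5/3,2, 6]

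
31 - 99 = -68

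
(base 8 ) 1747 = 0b1111100111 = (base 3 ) 1101000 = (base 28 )17J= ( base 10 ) 999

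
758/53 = 758/53 = 14.30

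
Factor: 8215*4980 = 2^2 * 3^1 * 5^2 *31^1*  53^1 * 83^1 = 40910700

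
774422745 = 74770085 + 699652660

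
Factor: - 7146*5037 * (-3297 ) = 2^1*3^4 *7^1* 23^1 * 73^1*157^1*397^1 = 118673543394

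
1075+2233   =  3308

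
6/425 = 6/425 = 0.01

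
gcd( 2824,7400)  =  8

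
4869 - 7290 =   -  2421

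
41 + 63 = 104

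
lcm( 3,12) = 12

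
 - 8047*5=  - 40235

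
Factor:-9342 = - 2^1* 3^3*173^1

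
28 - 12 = 16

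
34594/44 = 17297/22 = 786.23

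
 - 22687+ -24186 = -46873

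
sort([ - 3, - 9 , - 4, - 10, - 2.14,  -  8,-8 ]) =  [ - 10, - 9,-8, - 8, - 4, - 3,-2.14 ] 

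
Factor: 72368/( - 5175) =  - 2^4*3^ ( - 2 )*5^( - 2)*23^ ( - 1) *4523^1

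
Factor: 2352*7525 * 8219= 2^4*3^1*5^2*7^3*43^1*8219^1=145466437200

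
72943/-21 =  - 3474 + 11/21=- 3473.48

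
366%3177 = 366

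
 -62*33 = - 2046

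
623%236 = 151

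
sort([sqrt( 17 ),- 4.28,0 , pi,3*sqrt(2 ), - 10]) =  [ - 10, - 4.28, 0,pi,sqrt( 17), 3 *sqrt( 2 ) ] 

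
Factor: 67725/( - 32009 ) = -3^2*5^2*7^1*43^1*32009^( - 1 )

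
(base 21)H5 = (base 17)145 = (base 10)362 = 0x16a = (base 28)CQ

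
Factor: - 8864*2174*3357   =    -  64690517952  =  - 2^6*3^2 * 277^1*373^1*1087^1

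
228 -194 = 34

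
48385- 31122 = 17263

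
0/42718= 0 = 0.00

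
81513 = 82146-633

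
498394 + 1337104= 1835498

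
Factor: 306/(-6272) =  - 2^ (-6)*3^2*7^(-2)*17^1 = - 153/3136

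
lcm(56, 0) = 0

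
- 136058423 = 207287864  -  343346287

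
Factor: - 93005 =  - 5^1*11^1*19^1*89^1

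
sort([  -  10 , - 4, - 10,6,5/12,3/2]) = [ - 10,-10 , - 4,  5/12,3/2,6]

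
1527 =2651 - 1124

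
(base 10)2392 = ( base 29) 2oe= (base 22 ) 4kg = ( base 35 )1XC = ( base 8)4530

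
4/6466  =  2/3233 = 0.00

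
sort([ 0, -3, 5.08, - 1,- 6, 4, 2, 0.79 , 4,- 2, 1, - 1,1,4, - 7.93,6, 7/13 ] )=[ - 7.93,-6,- 3, - 2, - 1,- 1, 0,7/13,  0.79  ,  1, 1 , 2,  4,4 , 4 , 5.08, 6 ] 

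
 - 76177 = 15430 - 91607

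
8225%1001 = 217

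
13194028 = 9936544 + 3257484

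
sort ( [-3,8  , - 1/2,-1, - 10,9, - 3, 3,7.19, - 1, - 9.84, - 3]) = [-10, - 9.84,- 3, - 3,-3, - 1, - 1, - 1/2,3, 7.19,8,9 ]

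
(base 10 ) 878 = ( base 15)3d8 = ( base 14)46a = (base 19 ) 284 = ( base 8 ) 1556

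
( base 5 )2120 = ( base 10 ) 285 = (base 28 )A5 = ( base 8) 435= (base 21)dc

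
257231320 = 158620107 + 98611213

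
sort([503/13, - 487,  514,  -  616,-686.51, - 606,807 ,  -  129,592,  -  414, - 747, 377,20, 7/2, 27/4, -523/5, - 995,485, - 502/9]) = [  -  995, - 747,-686.51, - 616 , - 606, - 487, - 414, - 129, - 523/5 , - 502/9, 7/2,27/4,  20,503/13, 377, 485, 514, 592,807 ] 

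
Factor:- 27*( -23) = 3^3*23^1= 621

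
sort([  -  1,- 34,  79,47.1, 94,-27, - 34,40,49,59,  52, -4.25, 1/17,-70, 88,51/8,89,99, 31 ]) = [ - 70,-34, - 34 , - 27, - 4.25, -1, 1/17, 51/8, 31,40,47.1,  49, 52,59, 79, 88,89,94, 99 ] 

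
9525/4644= 2 + 79/1548 =2.05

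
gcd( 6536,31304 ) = 344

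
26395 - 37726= - 11331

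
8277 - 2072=6205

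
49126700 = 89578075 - 40451375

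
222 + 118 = 340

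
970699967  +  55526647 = 1026226614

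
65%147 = 65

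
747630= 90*8307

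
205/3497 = 205/3497  =  0.06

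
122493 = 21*5833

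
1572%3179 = 1572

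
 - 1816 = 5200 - 7016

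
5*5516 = 27580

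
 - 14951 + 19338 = 4387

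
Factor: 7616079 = 3^3 * 311^1*907^1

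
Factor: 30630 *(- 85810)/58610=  - 262836030/5861 = - 2^1*3^1*5^1*1021^1*5861^( - 1 )*8581^1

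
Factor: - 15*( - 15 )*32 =2^5*3^2*5^2 =7200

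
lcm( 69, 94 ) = 6486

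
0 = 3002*0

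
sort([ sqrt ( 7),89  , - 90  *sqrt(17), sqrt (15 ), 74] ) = [-90*sqrt(17 ),sqrt(7), sqrt (15), 74, 89]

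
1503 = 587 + 916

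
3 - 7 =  - 4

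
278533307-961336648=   -  682803341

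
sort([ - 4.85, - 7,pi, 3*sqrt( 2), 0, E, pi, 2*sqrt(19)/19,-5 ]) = [-7,-5,-4.85,0, 2*sqrt( 19)/19, E,pi, pi, 3*sqrt( 2)]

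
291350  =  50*5827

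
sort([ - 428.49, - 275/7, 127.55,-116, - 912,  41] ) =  [-912, - 428.49, - 116, - 275/7, 41,127.55]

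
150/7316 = 75/3658 = 0.02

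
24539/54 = 24539/54  =  454.43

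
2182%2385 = 2182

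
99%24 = 3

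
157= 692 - 535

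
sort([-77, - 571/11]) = [ - 77, -571/11] 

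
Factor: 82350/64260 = 305/238  =  2^( - 1)*5^1*7^( - 1)*17^( - 1)*61^1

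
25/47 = 25/47 = 0.53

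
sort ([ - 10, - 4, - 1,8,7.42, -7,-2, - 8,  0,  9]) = [ - 10,-8, - 7, - 4 , - 2,-1,  0 , 7.42 , 8 , 9 ] 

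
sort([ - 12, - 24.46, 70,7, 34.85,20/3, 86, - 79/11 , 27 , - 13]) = [ - 24.46 , - 13, -12, - 79/11,20/3,7, 27,  34.85, 70,86 ] 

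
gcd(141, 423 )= 141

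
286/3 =286/3 = 95.33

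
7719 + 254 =7973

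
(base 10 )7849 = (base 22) G4H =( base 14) 2C09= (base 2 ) 1111010101001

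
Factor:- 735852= -2^2*3^1* 13^1*53^1*89^1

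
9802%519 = 460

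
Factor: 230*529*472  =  57428240 =2^4*5^1 * 23^3*59^1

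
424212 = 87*4876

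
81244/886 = 91 + 309/443  =  91.70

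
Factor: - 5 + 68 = 3^2*7^1 = 63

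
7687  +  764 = 8451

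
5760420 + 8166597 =13927017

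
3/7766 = 3/7766 = 0.00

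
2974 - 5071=  -  2097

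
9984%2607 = 2163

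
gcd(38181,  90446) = 1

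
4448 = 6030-1582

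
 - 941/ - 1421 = 941/1421 = 0.66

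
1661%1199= 462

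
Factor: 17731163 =31^1*571973^1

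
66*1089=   71874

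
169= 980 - 811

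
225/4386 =75/1462 = 0.05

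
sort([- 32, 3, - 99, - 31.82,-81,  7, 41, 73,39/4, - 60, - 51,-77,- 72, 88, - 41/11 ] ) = [ - 99, - 81, - 77, - 72, - 60, - 51, - 32,- 31.82, - 41/11,  3, 7, 39/4,41 , 73,  88] 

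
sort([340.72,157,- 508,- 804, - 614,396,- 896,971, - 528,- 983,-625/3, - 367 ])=[ - 983, - 896,-804,-614, - 528, - 508, - 367, - 625/3, 157,340.72,  396, 971] 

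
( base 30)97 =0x115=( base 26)AH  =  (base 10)277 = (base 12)1b1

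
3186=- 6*( - 531)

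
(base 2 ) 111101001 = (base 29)gp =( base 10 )489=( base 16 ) 1E9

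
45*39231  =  1765395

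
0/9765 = 0 = 0.00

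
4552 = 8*569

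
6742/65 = 103 + 47/65 = 103.72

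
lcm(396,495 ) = 1980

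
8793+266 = 9059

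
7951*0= 0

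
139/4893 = 139/4893  =  0.03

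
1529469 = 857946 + 671523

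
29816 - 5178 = 24638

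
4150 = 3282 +868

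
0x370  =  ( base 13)529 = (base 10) 880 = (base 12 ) 614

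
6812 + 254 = 7066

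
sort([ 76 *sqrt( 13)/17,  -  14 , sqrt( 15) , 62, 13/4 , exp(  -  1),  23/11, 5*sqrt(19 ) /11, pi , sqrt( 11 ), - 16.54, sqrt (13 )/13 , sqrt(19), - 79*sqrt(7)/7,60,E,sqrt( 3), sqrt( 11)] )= [ - 79*sqrt(7) /7 , - 16.54, - 14, sqrt (13)/13, exp( - 1), sqrt (3),5 *sqrt( 19 ) /11,  23/11, E , pi, 13/4 , sqrt( 11), sqrt(11),  sqrt(15),sqrt(19 ), 76* sqrt(13) /17,60,62]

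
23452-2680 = 20772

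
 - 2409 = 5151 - 7560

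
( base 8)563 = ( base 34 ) av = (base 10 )371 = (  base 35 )AL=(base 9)452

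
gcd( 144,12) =12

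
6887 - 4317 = 2570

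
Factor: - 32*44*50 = -2^8*5^2 * 11^1= - 70400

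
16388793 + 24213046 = 40601839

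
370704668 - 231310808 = 139393860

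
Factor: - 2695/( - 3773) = 5^1 * 7^( - 1)= 5/7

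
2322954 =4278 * 543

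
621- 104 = 517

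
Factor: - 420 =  - 2^2*3^1 * 5^1*7^1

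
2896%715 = 36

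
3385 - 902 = 2483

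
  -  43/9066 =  - 1 + 9023/9066 =-0.00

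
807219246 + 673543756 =1480763002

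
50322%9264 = 4002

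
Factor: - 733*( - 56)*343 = 14079464 = 2^3 * 7^4*733^1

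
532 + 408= 940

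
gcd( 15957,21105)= 9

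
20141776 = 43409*464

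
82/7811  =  82/7811 = 0.01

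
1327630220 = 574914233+752715987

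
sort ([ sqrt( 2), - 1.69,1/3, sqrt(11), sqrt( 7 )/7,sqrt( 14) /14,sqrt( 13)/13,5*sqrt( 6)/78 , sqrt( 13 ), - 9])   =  [ - 9, - 1.69, 5*sqrt ( 6 ) /78,sqrt( 14)/14, sqrt( 13)/13, 1/3, sqrt( 7 )/7,sqrt( 2 ),sqrt( 11),sqrt ( 13) ] 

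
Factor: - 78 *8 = -2^4*3^1 * 13^1  =  -624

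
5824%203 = 140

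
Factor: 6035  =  5^1 * 17^1*71^1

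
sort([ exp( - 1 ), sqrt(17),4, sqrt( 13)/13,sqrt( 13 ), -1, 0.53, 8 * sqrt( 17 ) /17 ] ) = [-1, sqrt(13 ) /13, exp( - 1 ) , 0.53, 8*sqrt(17 ) /17, sqrt ( 13), 4, sqrt( 17)]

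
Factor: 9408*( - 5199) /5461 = -48912192/5461 = - 2^6*3^2 *7^2*43^( - 1 )*127^( - 1 )*1733^1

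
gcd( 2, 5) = 1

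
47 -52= - 5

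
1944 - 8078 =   -  6134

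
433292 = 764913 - 331621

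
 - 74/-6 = 37/3 = 12.33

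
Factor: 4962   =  2^1*3^1 * 827^1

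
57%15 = 12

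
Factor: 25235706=2^1*3^1* 4205951^1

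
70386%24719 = 20948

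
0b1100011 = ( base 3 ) 10200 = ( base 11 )90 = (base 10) 99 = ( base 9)120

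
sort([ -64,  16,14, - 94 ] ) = [  -  94 , - 64,14,  16]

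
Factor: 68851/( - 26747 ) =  - 7^( - 1 ) * 31^1*2221^1*3821^( - 1)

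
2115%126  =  99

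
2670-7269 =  - 4599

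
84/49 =12/7 = 1.71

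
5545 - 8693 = -3148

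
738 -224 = 514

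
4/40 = 1/10  =  0.10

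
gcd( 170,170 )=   170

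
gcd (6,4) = 2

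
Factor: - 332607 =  - 3^1*11^1 * 10079^1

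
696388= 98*7106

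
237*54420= 12897540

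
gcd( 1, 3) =1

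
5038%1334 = 1036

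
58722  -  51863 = 6859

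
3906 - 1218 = 2688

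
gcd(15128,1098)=122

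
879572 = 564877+314695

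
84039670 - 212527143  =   - 128487473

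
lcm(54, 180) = 540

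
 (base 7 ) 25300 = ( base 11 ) 5009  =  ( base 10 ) 6664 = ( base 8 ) 15010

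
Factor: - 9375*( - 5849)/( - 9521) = -54834375/9521 = - 3^1*5^5*5849^1*9521^( -1)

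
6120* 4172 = 25532640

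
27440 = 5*5488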